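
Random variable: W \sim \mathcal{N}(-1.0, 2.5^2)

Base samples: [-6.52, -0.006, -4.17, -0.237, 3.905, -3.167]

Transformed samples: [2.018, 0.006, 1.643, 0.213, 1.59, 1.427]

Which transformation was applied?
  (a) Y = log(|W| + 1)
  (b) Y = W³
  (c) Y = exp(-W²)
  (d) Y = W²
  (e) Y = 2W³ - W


Checking option (a) Y = log(|W| + 1):
  W = -6.52 -> Y = 2.018 ✓
  W = -0.006 -> Y = 0.006 ✓
  W = -4.17 -> Y = 1.643 ✓
All samples match this transformation.

(a) log(|W| + 1)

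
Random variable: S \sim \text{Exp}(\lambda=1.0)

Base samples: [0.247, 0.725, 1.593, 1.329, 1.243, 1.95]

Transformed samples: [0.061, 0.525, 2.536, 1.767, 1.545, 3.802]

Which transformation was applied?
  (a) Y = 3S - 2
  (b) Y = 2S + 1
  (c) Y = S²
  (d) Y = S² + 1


Checking option (c) Y = S²:
  S = 0.247 -> Y = 0.061 ✓
  S = 0.725 -> Y = 0.525 ✓
  S = 1.593 -> Y = 2.536 ✓
All samples match this transformation.

(c) S²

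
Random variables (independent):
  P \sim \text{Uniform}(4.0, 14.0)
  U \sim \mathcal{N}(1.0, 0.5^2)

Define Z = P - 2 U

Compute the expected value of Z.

E[Z] = 1*E[P] - 2*E[U]
E[P] = 9
E[U] = 1
E[Z] = 1*9 - 2*1 = 7

7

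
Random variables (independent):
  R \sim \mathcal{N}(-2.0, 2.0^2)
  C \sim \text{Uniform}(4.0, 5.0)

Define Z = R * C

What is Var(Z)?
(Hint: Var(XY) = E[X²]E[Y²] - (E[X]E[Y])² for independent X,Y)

Var(XY) = E[X²]E[Y²] - (E[X]E[Y])²
E[R] = -2, Var(R) = 4
E[C] = 4.5, Var(C) = 0.083333333
E[R²] = 4 + (-2)² = 8
E[C²] = 0.083333333 + 4.5² = 20.333333
Var(Z) = 8*20.333333 - (-2*4.5)²
= 162.66667 - 81 = 81.666667

81.666667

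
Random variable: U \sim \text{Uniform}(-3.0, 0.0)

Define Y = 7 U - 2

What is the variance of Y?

For Y = aU + b: Var(Y) = a² * Var(U)
Var(U) = (0 + 3)^2/12 = 0.75
Var(Y) = 7² * 0.75 = 49 * 0.75 = 36.75

36.75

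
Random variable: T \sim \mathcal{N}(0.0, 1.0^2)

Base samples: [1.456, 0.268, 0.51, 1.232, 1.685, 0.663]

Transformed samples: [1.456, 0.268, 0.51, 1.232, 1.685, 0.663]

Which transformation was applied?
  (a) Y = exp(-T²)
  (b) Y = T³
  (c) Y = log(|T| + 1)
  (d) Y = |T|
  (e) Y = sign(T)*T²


Checking option (d) Y = |T|:
  T = 1.456 -> Y = 1.456 ✓
  T = 0.268 -> Y = 0.268 ✓
  T = 0.51 -> Y = 0.51 ✓
All samples match this transformation.

(d) |T|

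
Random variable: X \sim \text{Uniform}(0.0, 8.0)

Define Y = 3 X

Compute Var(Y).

For Y = aX + b: Var(Y) = a² * Var(X)
Var(X) = (8 - 0)^2/12 = 5.3333333
Var(Y) = 3² * 5.3333333 = 9 * 5.3333333 = 48

48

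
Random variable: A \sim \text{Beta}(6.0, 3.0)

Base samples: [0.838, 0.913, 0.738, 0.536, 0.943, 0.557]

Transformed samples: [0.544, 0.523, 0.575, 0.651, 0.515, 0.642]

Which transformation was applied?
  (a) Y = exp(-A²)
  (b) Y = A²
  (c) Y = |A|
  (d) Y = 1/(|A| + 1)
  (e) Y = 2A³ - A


Checking option (d) Y = 1/(|A| + 1):
  A = 0.838 -> Y = 0.544 ✓
  A = 0.913 -> Y = 0.523 ✓
  A = 0.738 -> Y = 0.575 ✓
All samples match this transformation.

(d) 1/(|A| + 1)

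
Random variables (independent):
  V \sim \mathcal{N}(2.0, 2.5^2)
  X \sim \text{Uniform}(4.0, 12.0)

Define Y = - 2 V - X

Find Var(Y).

For independent RVs: Var(aX + bY) = a²Var(X) + b²Var(Y)
Var(V) = 6.25
Var(X) = 5.3333333
Var(Y) = (-2)²*6.25 + (-1)²*5.3333333
= 4*6.25 + 1*5.3333333 = 30.333333

30.333333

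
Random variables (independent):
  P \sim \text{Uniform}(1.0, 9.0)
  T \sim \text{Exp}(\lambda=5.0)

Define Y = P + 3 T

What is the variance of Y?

For independent RVs: Var(aX + bY) = a²Var(X) + b²Var(Y)
Var(P) = 5.3333333
Var(T) = 0.04
Var(Y) = 1²*5.3333333 + 3²*0.04
= 1*5.3333333 + 9*0.04 = 5.6933333

5.6933333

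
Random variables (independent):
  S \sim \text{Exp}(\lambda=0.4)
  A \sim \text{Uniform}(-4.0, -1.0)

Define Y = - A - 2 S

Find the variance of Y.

For independent RVs: Var(aX + bY) = a²Var(X) + b²Var(Y)
Var(S) = 6.25
Var(A) = 0.75
Var(Y) = (-2)²*6.25 + (-1)²*0.75
= 4*6.25 + 1*0.75 = 25.75

25.75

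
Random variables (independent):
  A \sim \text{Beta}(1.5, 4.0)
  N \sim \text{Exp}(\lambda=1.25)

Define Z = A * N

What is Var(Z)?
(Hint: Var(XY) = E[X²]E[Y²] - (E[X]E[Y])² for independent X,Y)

Var(XY) = E[X²]E[Y²] - (E[X]E[Y])²
E[A] = 0.27272727, Var(A) = 0.03051494
E[N] = 0.8, Var(N) = 0.64
E[A²] = 0.03051494 + 0.27272727² = 0.1048951
E[N²] = 0.64 + 0.8² = 1.28
Var(Z) = 0.1048951*1.28 - (0.27272727*0.8)²
= 0.13426573 - 0.047603306 = 0.086662428

0.086662428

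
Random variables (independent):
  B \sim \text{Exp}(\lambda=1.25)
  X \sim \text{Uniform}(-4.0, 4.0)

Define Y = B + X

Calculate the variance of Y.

For independent RVs: Var(aX + bY) = a²Var(X) + b²Var(Y)
Var(B) = 0.64
Var(X) = 5.3333333
Var(Y) = 1²*0.64 + 1²*5.3333333
= 1*0.64 + 1*5.3333333 = 5.9733333

5.9733333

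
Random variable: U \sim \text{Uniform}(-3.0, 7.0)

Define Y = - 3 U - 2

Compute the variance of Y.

For Y = aU + b: Var(Y) = a² * Var(U)
Var(U) = (7 + 3)^2/12 = 8.3333333
Var(Y) = (-3)² * 8.3333333 = 9 * 8.3333333 = 75

75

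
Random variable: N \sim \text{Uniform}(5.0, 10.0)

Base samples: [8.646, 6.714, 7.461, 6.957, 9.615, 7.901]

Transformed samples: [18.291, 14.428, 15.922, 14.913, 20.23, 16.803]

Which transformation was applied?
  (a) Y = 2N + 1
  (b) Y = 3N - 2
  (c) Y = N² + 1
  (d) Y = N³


Checking option (a) Y = 2N + 1:
  N = 8.646 -> Y = 18.291 ✓
  N = 6.714 -> Y = 14.428 ✓
  N = 7.461 -> Y = 15.922 ✓
All samples match this transformation.

(a) 2N + 1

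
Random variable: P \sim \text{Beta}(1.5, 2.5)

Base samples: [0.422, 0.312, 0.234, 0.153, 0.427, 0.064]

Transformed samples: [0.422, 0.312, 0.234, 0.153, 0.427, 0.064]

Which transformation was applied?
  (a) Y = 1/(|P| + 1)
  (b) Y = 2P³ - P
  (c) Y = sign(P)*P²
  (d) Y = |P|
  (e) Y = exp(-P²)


Checking option (d) Y = |P|:
  P = 0.422 -> Y = 0.422 ✓
  P = 0.312 -> Y = 0.312 ✓
  P = 0.234 -> Y = 0.234 ✓
All samples match this transformation.

(d) |P|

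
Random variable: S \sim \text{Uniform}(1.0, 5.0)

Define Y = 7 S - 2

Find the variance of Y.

For Y = aS + b: Var(Y) = a² * Var(S)
Var(S) = (5 - 1)^2/12 = 1.3333333
Var(Y) = 7² * 1.3333333 = 49 * 1.3333333 = 65.333333

65.333333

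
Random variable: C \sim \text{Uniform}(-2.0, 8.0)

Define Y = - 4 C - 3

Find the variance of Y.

For Y = aC + b: Var(Y) = a² * Var(C)
Var(C) = (8 + 2)^2/12 = 8.3333333
Var(Y) = (-4)² * 8.3333333 = 16 * 8.3333333 = 133.33333

133.33333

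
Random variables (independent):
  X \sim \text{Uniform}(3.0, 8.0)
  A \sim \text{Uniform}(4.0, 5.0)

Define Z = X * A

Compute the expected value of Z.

For independent RVs: E[XY] = E[X]*E[Y]
E[X] = 5.5
E[A] = 4.5
E[Z] = 5.5 * 4.5 = 24.75

24.75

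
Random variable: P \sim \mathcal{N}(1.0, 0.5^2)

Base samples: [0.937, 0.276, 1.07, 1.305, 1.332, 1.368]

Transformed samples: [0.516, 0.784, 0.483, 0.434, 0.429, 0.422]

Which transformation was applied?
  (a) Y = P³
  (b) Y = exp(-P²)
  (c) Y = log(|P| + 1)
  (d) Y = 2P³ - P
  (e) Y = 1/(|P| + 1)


Checking option (e) Y = 1/(|P| + 1):
  P = 0.937 -> Y = 0.516 ✓
  P = 0.276 -> Y = 0.784 ✓
  P = 1.07 -> Y = 0.483 ✓
All samples match this transformation.

(e) 1/(|P| + 1)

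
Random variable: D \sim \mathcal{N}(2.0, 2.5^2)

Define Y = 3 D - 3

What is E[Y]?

For Y = 3D - 3:
E[Y] = 3 * E[D] - 3
E[D] = 2.0 = 2
E[Y] = 3 * 2 - 3 = 3

3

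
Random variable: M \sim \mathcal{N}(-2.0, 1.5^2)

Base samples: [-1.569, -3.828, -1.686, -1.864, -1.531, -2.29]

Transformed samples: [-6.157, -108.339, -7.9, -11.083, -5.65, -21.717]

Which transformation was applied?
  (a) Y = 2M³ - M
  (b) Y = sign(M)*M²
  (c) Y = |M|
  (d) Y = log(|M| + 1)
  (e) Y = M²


Checking option (a) Y = 2M³ - M:
  M = -1.569 -> Y = -6.157 ✓
  M = -3.828 -> Y = -108.339 ✓
  M = -1.686 -> Y = -7.9 ✓
All samples match this transformation.

(a) 2M³ - M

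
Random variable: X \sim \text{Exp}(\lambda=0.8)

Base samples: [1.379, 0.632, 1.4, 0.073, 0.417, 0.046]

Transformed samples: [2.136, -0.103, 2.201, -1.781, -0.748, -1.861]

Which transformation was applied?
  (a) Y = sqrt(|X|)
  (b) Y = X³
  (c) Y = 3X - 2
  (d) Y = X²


Checking option (c) Y = 3X - 2:
  X = 1.379 -> Y = 2.136 ✓
  X = 0.632 -> Y = -0.103 ✓
  X = 1.4 -> Y = 2.201 ✓
All samples match this transformation.

(c) 3X - 2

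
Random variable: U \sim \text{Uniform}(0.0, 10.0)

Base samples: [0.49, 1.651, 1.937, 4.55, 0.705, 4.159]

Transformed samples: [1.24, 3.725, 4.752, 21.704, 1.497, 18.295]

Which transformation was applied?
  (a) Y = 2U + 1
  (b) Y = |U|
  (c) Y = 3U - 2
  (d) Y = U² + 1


Checking option (d) Y = U² + 1:
  U = 0.49 -> Y = 1.24 ✓
  U = 1.651 -> Y = 3.725 ✓
  U = 1.937 -> Y = 4.752 ✓
All samples match this transformation.

(d) U² + 1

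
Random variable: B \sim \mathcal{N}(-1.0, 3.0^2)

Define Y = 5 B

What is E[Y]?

For Y = 5B:
E[Y] = 5 * E[B]
E[B] = -1.0 = -1
E[Y] = 5 * (-1) = -5

-5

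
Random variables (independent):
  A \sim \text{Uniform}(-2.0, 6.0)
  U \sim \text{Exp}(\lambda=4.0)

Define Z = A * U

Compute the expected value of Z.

For independent RVs: E[XY] = E[X]*E[Y]
E[A] = 2
E[U] = 0.25
E[Z] = 2 * 0.25 = 0.5

0.5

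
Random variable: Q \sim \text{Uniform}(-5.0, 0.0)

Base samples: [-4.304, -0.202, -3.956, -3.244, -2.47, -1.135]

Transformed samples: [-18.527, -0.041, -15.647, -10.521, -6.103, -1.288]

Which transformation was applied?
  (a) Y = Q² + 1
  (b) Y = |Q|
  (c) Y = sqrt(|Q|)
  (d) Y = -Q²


Checking option (d) Y = -Q²:
  Q = -4.304 -> Y = -18.527 ✓
  Q = -0.202 -> Y = -0.041 ✓
  Q = -3.956 -> Y = -15.647 ✓
All samples match this transformation.

(d) -Q²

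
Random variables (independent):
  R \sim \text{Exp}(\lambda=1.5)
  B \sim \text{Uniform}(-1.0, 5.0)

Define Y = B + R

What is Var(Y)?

For independent RVs: Var(aX + bY) = a²Var(X) + b²Var(Y)
Var(R) = 0.44444444
Var(B) = 3
Var(Y) = 1²*0.44444444 + 1²*3
= 1*0.44444444 + 1*3 = 3.4444444

3.4444444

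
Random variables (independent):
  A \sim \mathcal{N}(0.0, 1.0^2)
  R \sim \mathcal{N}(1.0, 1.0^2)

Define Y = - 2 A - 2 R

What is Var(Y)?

For independent RVs: Var(aX + bY) = a²Var(X) + b²Var(Y)
Var(A) = 1
Var(R) = 1
Var(Y) = (-2)²*1 + (-2)²*1
= 4*1 + 4*1 = 8

8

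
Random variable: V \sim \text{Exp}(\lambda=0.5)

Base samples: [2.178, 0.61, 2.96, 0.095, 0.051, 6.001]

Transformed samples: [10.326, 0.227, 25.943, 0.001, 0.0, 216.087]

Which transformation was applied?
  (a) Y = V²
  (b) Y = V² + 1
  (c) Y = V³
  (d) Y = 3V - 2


Checking option (c) Y = V³:
  V = 2.178 -> Y = 10.326 ✓
  V = 0.61 -> Y = 0.227 ✓
  V = 2.96 -> Y = 25.943 ✓
All samples match this transformation.

(c) V³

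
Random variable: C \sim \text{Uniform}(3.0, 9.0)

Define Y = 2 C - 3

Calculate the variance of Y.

For Y = aC + b: Var(Y) = a² * Var(C)
Var(C) = (9 - 3)^2/12 = 3
Var(Y) = 2² * 3 = 4 * 3 = 12

12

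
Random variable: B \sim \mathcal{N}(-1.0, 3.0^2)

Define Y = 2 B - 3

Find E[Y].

For Y = 2B - 3:
E[Y] = 2 * E[B] - 3
E[B] = -1.0 = -1
E[Y] = 2 * (-1) - 3 = -5

-5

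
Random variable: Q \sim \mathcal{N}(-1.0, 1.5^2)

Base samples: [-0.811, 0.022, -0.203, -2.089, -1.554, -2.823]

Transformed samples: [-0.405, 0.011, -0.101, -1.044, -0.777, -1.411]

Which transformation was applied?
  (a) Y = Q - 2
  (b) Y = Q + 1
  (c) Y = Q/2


Checking option (c) Y = Q/2:
  Q = -0.811 -> Y = -0.405 ✓
  Q = 0.022 -> Y = 0.011 ✓
  Q = -0.203 -> Y = -0.101 ✓
All samples match this transformation.

(c) Q/2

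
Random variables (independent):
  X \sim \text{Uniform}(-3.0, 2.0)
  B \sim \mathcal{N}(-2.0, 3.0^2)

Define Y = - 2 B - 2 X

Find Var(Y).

For independent RVs: Var(aX + bY) = a²Var(X) + b²Var(Y)
Var(X) = 2.0833333
Var(B) = 9
Var(Y) = (-2)²*2.0833333 + (-2)²*9
= 4*2.0833333 + 4*9 = 44.333333

44.333333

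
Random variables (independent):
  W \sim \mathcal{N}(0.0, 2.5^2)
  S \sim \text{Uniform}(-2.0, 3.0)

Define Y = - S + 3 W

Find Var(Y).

For independent RVs: Var(aX + bY) = a²Var(X) + b²Var(Y)
Var(W) = 6.25
Var(S) = 2.0833333
Var(Y) = 3²*6.25 + (-1)²*2.0833333
= 9*6.25 + 1*2.0833333 = 58.333333

58.333333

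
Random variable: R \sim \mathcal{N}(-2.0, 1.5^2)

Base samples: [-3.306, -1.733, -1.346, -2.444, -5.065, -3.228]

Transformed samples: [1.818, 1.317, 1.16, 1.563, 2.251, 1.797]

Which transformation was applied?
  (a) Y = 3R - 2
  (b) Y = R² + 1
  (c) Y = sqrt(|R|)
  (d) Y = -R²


Checking option (c) Y = sqrt(|R|):
  R = -3.306 -> Y = 1.818 ✓
  R = -1.733 -> Y = 1.317 ✓
  R = -1.346 -> Y = 1.16 ✓
All samples match this transformation.

(c) sqrt(|R|)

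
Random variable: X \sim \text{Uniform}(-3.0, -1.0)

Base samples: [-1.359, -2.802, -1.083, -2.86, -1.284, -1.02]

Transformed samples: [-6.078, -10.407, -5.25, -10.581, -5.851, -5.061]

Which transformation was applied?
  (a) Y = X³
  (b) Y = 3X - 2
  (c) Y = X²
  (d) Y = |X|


Checking option (b) Y = 3X - 2:
  X = -1.359 -> Y = -6.078 ✓
  X = -2.802 -> Y = -10.407 ✓
  X = -1.083 -> Y = -5.25 ✓
All samples match this transformation.

(b) 3X - 2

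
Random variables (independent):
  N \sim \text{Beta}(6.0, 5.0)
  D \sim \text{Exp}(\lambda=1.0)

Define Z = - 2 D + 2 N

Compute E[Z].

E[Z] = 2*E[N] - 2*E[D]
E[N] = 0.54545455
E[D] = 1
E[Z] = 2*0.54545455 - 2*1 = -0.90909091

-0.90909091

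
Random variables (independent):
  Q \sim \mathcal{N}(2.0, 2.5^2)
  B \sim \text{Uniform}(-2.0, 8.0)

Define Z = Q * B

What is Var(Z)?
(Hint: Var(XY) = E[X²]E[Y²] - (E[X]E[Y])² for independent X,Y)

Var(XY) = E[X²]E[Y²] - (E[X]E[Y])²
E[Q] = 2, Var(Q) = 6.25
E[B] = 3, Var(B) = 8.3333333
E[Q²] = 6.25 + 2² = 10.25
E[B²] = 8.3333333 + 3² = 17.333333
Var(Z) = 10.25*17.333333 - (2*3)²
= 177.66667 - 36 = 141.66667

141.66667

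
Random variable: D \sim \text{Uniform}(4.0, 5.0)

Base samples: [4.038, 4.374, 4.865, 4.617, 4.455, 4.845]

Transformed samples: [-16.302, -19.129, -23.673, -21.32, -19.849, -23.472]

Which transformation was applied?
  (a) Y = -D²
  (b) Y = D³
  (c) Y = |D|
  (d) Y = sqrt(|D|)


Checking option (a) Y = -D²:
  D = 4.038 -> Y = -16.302 ✓
  D = 4.374 -> Y = -19.129 ✓
  D = 4.865 -> Y = -23.673 ✓
All samples match this transformation.

(a) -D²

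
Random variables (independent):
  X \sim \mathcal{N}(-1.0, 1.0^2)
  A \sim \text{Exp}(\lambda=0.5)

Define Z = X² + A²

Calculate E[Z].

E[Z] = E[X²] + E[A²]
E[X²] = Var(X) + E[X]² = 1 + 1 = 2
E[A²] = Var(A) + E[A]² = 4 + 4 = 8
E[Z] = 2 + 8 = 10

10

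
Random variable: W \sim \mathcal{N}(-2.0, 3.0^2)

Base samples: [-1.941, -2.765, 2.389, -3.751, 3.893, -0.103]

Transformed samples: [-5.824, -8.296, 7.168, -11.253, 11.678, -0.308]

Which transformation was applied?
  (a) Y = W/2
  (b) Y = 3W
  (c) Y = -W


Checking option (b) Y = 3W:
  W = -1.941 -> Y = -5.824 ✓
  W = -2.765 -> Y = -8.296 ✓
  W = 2.389 -> Y = 7.168 ✓
All samples match this transformation.

(b) 3W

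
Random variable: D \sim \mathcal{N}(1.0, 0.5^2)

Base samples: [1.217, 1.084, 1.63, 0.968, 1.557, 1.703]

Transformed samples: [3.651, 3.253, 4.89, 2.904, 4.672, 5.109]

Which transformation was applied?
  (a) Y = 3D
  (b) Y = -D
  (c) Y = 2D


Checking option (a) Y = 3D:
  D = 1.217 -> Y = 3.651 ✓
  D = 1.084 -> Y = 3.253 ✓
  D = 1.63 -> Y = 4.89 ✓
All samples match this transformation.

(a) 3D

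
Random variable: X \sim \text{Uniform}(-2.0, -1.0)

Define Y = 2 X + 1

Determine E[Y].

For Y = 2X + 1:
E[Y] = 2 * E[X] + 1
E[X] = (-2 - 1)/2 = -1.5
E[Y] = 2 * (-1.5) + 1 = -2

-2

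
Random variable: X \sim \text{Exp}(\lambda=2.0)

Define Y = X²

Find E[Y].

E[X²] = Var(X) + (E[X])² = 0.25 + 0.25 = 0.5

0.5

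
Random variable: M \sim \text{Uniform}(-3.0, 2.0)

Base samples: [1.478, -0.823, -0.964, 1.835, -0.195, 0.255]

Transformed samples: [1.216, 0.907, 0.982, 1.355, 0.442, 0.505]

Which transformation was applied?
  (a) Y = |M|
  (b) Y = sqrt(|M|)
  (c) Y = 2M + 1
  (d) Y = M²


Checking option (b) Y = sqrt(|M|):
  M = 1.478 -> Y = 1.216 ✓
  M = -0.823 -> Y = 0.907 ✓
  M = -0.964 -> Y = 0.982 ✓
All samples match this transformation.

(b) sqrt(|M|)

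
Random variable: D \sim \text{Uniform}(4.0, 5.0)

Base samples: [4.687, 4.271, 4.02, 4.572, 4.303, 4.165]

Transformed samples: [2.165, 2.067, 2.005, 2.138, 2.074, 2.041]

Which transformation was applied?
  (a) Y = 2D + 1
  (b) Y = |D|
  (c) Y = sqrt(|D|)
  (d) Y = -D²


Checking option (c) Y = sqrt(|D|):
  D = 4.687 -> Y = 2.165 ✓
  D = 4.271 -> Y = 2.067 ✓
  D = 4.02 -> Y = 2.005 ✓
All samples match this transformation.

(c) sqrt(|D|)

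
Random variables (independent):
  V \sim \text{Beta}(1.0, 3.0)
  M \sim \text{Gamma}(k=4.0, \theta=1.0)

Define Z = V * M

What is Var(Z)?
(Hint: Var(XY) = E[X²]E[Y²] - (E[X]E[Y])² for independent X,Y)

Var(XY) = E[X²]E[Y²] - (E[X]E[Y])²
E[V] = 0.25, Var(V) = 0.0375
E[M] = 4, Var(M) = 4
E[V²] = 0.0375 + 0.25² = 0.1
E[M²] = 4 + 4² = 20
Var(Z) = 0.1*20 - (0.25*4)²
= 2 - 1 = 1

1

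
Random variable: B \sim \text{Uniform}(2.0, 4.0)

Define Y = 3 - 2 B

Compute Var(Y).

For Y = aB + b: Var(Y) = a² * Var(B)
Var(B) = (4 - 2)^2/12 = 0.33333333
Var(Y) = (-2)² * 0.33333333 = 4 * 0.33333333 = 1.3333333

1.3333333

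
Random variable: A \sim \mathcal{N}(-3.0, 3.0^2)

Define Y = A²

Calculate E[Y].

E[A²] = Var(A) + (E[A])² = 9 + 9 = 18

18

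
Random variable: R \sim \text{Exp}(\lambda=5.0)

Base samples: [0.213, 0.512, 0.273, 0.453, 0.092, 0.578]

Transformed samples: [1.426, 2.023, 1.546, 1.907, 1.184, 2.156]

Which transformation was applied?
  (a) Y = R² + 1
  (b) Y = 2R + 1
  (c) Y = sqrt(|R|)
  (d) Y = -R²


Checking option (b) Y = 2R + 1:
  R = 0.213 -> Y = 1.426 ✓
  R = 0.512 -> Y = 2.023 ✓
  R = 0.273 -> Y = 1.546 ✓
All samples match this transformation.

(b) 2R + 1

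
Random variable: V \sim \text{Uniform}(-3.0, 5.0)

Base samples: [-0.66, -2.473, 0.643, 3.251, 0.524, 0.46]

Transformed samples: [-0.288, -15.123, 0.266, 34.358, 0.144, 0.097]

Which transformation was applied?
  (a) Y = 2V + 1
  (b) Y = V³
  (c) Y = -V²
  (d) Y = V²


Checking option (b) Y = V³:
  V = -0.66 -> Y = -0.288 ✓
  V = -2.473 -> Y = -15.123 ✓
  V = 0.643 -> Y = 0.266 ✓
All samples match this transformation.

(b) V³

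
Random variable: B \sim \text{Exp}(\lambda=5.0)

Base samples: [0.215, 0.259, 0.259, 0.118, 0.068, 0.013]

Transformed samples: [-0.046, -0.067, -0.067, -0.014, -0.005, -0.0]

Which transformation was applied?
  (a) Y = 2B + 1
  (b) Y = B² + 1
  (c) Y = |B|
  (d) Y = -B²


Checking option (d) Y = -B²:
  B = 0.215 -> Y = -0.046 ✓
  B = 0.259 -> Y = -0.067 ✓
  B = 0.259 -> Y = -0.067 ✓
All samples match this transformation.

(d) -B²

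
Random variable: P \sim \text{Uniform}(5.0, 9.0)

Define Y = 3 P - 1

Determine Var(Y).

For Y = aP + b: Var(Y) = a² * Var(P)
Var(P) = (9 - 5)^2/12 = 1.3333333
Var(Y) = 3² * 1.3333333 = 9 * 1.3333333 = 12

12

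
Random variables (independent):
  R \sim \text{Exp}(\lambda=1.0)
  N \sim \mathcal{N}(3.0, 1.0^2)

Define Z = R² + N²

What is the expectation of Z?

E[Z] = E[R²] + E[N²]
E[R²] = Var(R) + E[R]² = 1 + 1 = 2
E[N²] = Var(N) + E[N]² = 1 + 9 = 10
E[Z] = 2 + 10 = 12

12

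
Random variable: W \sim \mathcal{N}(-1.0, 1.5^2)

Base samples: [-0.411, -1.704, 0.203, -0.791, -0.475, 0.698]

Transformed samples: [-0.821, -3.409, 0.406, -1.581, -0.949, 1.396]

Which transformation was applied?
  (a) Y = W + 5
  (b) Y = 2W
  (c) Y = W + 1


Checking option (b) Y = 2W:
  W = -0.411 -> Y = -0.821 ✓
  W = -1.704 -> Y = -3.409 ✓
  W = 0.203 -> Y = 0.406 ✓
All samples match this transformation.

(b) 2W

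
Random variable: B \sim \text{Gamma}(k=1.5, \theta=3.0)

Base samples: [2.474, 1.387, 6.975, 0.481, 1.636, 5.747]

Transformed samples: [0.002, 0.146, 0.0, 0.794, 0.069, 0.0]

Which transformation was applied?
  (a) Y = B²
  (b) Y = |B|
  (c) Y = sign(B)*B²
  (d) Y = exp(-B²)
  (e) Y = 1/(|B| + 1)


Checking option (d) Y = exp(-B²):
  B = 2.474 -> Y = 0.002 ✓
  B = 1.387 -> Y = 0.146 ✓
  B = 6.975 -> Y = 0.0 ✓
All samples match this transformation.

(d) exp(-B²)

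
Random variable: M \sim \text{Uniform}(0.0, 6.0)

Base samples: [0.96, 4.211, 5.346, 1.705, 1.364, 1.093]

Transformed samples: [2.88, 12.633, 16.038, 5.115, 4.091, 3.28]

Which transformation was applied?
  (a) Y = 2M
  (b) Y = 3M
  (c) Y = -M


Checking option (b) Y = 3M:
  M = 0.96 -> Y = 2.88 ✓
  M = 4.211 -> Y = 12.633 ✓
  M = 5.346 -> Y = 16.038 ✓
All samples match this transformation.

(b) 3M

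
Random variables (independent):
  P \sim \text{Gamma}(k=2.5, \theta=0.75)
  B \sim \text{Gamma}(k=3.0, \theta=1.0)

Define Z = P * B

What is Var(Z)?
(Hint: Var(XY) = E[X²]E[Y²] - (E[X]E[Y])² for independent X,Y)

Var(XY) = E[X²]E[Y²] - (E[X]E[Y])²
E[P] = 1.875, Var(P) = 1.40625
E[B] = 3, Var(B) = 3
E[P²] = 1.40625 + 1.875² = 4.921875
E[B²] = 3 + 3² = 12
Var(Z) = 4.921875*12 - (1.875*3)²
= 59.0625 - 31.640625 = 27.421875

27.421875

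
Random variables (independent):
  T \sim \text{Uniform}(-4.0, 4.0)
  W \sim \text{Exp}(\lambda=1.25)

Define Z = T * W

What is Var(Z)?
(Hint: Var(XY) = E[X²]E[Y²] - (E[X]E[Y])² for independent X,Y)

Var(XY) = E[X²]E[Y²] - (E[X]E[Y])²
E[T] = 0, Var(T) = 5.3333333
E[W] = 0.8, Var(W) = 0.64
E[T²] = 5.3333333 + 0² = 5.3333333
E[W²] = 0.64 + 0.8² = 1.28
Var(Z) = 5.3333333*1.28 - (0*0.8)²
= 6.8266667 - 0 = 6.8266667

6.8266667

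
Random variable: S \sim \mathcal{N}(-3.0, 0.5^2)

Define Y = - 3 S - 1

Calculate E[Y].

For Y = -3S - 1:
E[Y] = -3 * E[S] - 1
E[S] = -3.0 = -3
E[Y] = -3 * (-3) - 1 = 8

8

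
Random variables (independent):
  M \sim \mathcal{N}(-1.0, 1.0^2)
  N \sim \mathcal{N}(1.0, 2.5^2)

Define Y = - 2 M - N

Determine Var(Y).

For independent RVs: Var(aX + bY) = a²Var(X) + b²Var(Y)
Var(M) = 1
Var(N) = 6.25
Var(Y) = (-2)²*1 + (-1)²*6.25
= 4*1 + 1*6.25 = 10.25

10.25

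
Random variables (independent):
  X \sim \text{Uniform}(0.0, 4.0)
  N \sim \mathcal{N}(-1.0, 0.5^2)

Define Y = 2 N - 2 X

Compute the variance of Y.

For independent RVs: Var(aX + bY) = a²Var(X) + b²Var(Y)
Var(X) = 1.3333333
Var(N) = 0.25
Var(Y) = (-2)²*1.3333333 + 2²*0.25
= 4*1.3333333 + 4*0.25 = 6.3333333

6.3333333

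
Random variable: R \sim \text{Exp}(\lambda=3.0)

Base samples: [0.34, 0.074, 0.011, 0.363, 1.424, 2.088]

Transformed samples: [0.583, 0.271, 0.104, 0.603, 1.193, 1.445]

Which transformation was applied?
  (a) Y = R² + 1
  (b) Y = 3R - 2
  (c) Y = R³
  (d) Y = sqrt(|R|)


Checking option (d) Y = sqrt(|R|):
  R = 0.34 -> Y = 0.583 ✓
  R = 0.074 -> Y = 0.271 ✓
  R = 0.011 -> Y = 0.104 ✓
All samples match this transformation.

(d) sqrt(|R|)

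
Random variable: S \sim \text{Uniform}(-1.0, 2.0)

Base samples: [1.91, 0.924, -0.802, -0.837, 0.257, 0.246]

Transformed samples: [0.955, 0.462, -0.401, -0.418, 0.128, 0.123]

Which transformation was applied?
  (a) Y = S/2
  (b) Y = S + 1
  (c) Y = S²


Checking option (a) Y = S/2:
  S = 1.91 -> Y = 0.955 ✓
  S = 0.924 -> Y = 0.462 ✓
  S = -0.802 -> Y = -0.401 ✓
All samples match this transformation.

(a) S/2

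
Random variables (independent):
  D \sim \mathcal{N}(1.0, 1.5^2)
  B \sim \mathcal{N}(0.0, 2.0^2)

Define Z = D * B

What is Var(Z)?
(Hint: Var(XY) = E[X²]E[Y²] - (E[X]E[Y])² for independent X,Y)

Var(XY) = E[X²]E[Y²] - (E[X]E[Y])²
E[D] = 1, Var(D) = 2.25
E[B] = 0, Var(B) = 4
E[D²] = 2.25 + 1² = 3.25
E[B²] = 4 + 0² = 4
Var(Z) = 3.25*4 - (1*0)²
= 13 - 0 = 13

13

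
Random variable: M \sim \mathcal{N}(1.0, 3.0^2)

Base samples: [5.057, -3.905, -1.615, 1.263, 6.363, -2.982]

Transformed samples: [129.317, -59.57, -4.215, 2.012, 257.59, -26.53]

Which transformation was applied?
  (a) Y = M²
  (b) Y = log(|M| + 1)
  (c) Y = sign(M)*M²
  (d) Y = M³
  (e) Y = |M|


Checking option (d) Y = M³:
  M = 5.057 -> Y = 129.317 ✓
  M = -3.905 -> Y = -59.57 ✓
  M = -1.615 -> Y = -4.215 ✓
All samples match this transformation.

(d) M³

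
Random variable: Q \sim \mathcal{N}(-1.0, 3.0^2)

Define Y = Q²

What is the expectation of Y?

E[Q²] = Var(Q) + (E[Q])² = 9 + 1 = 10

10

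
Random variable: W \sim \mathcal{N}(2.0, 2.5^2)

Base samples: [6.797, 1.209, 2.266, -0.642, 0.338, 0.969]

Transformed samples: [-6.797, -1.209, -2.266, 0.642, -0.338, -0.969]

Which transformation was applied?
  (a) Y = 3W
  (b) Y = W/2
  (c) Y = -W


Checking option (c) Y = -W:
  W = 6.797 -> Y = -6.797 ✓
  W = 1.209 -> Y = -1.209 ✓
  W = 2.266 -> Y = -2.266 ✓
All samples match this transformation.

(c) -W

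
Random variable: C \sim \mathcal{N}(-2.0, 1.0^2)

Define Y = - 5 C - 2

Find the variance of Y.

For Y = aC + b: Var(Y) = a² * Var(C)
Var(C) = 1.0^2 = 1
Var(Y) = (-5)² * 1 = 25 * 1 = 25

25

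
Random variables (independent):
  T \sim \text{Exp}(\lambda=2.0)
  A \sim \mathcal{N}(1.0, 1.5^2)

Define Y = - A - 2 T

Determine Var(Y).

For independent RVs: Var(aX + bY) = a²Var(X) + b²Var(Y)
Var(T) = 0.25
Var(A) = 2.25
Var(Y) = (-2)²*0.25 + (-1)²*2.25
= 4*0.25 + 1*2.25 = 3.25

3.25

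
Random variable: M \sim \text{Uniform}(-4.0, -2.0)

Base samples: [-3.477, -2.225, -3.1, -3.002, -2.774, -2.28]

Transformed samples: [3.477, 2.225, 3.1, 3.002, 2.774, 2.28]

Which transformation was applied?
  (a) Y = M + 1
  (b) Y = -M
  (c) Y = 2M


Checking option (b) Y = -M:
  M = -3.477 -> Y = 3.477 ✓
  M = -2.225 -> Y = 2.225 ✓
  M = -3.1 -> Y = 3.1 ✓
All samples match this transformation.

(b) -M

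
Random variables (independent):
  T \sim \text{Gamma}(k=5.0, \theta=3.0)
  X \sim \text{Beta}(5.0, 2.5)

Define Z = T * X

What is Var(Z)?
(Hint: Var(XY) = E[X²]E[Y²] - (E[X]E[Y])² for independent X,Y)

Var(XY) = E[X²]E[Y²] - (E[X]E[Y])²
E[T] = 15, Var(T) = 45
E[X] = 0.66666667, Var(X) = 0.026143791
E[T²] = 45 + 15² = 270
E[X²] = 0.026143791 + 0.66666667² = 0.47058824
Var(Z) = 270*0.47058824 - (15*0.66666667)²
= 127.05882 - 100 = 27.058824

27.058824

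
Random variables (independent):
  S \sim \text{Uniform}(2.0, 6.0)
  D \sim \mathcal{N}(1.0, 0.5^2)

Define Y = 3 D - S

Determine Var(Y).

For independent RVs: Var(aX + bY) = a²Var(X) + b²Var(Y)
Var(S) = 1.3333333
Var(D) = 0.25
Var(Y) = (-1)²*1.3333333 + 3²*0.25
= 1*1.3333333 + 9*0.25 = 3.5833333

3.5833333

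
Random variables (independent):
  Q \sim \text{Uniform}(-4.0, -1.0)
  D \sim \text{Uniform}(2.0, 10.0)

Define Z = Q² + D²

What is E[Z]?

E[Z] = E[Q²] + E[D²]
E[Q²] = Var(Q) + E[Q]² = 0.75 + 6.25 = 7
E[D²] = Var(D) + E[D]² = 5.3333333 + 36 = 41.333333
E[Z] = 7 + 41.333333 = 48.333333

48.333333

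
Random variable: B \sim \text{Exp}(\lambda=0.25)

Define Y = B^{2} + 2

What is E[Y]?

E[Y] = 1*E[B²] + 2
E[B] = 4
E[B²] = Var(B) + (E[B])² = 16 + 16 = 32
E[Y] = 1*32 + 2 = 34

34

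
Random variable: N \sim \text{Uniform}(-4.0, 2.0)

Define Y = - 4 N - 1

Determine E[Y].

For Y = -4N - 1:
E[Y] = -4 * E[N] - 1
E[N] = (-4 + 2)/2 = -1
E[Y] = -4 * (-1) - 1 = 3

3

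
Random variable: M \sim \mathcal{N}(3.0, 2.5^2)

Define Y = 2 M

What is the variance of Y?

For Y = aM + b: Var(Y) = a² * Var(M)
Var(M) = 2.5^2 = 6.25
Var(Y) = 2² * 6.25 = 4 * 6.25 = 25

25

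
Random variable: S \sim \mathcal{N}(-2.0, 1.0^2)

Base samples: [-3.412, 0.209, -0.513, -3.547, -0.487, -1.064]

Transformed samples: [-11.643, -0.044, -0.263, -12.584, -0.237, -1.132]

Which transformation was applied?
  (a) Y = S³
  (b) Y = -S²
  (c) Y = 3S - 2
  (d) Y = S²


Checking option (b) Y = -S²:
  S = -3.412 -> Y = -11.643 ✓
  S = 0.209 -> Y = -0.044 ✓
  S = -0.513 -> Y = -0.263 ✓
All samples match this transformation.

(b) -S²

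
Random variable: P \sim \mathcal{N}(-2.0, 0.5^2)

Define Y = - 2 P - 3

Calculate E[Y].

For Y = -2P - 3:
E[Y] = -2 * E[P] - 3
E[P] = -2.0 = -2
E[Y] = -2 * (-2) - 3 = 1

1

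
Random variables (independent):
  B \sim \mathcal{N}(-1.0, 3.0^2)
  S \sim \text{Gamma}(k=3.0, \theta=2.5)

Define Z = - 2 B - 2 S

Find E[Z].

E[Z] = -2*E[B] - 2*E[S]
E[B] = -1
E[S] = 7.5
E[Z] = -2*(-1) - 2*7.5 = -13

-13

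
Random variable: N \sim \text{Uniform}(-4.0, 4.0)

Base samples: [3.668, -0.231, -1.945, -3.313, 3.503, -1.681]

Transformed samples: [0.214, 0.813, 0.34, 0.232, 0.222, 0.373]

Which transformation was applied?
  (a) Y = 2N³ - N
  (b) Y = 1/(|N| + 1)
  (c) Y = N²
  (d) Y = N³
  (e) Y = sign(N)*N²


Checking option (b) Y = 1/(|N| + 1):
  N = 3.668 -> Y = 0.214 ✓
  N = -0.231 -> Y = 0.813 ✓
  N = -1.945 -> Y = 0.34 ✓
All samples match this transformation.

(b) 1/(|N| + 1)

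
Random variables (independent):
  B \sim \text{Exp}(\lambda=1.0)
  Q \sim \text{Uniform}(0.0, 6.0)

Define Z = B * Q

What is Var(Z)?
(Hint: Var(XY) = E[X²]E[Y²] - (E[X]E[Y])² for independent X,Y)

Var(XY) = E[X²]E[Y²] - (E[X]E[Y])²
E[B] = 1, Var(B) = 1
E[Q] = 3, Var(Q) = 3
E[B²] = 1 + 1² = 2
E[Q²] = 3 + 3² = 12
Var(Z) = 2*12 - (1*3)²
= 24 - 9 = 15

15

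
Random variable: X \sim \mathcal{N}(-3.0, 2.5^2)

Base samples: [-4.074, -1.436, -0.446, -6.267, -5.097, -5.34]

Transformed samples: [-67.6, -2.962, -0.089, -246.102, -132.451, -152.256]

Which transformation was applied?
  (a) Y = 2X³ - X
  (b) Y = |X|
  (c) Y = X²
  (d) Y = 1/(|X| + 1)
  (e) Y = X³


Checking option (e) Y = X³:
  X = -4.074 -> Y = -67.6 ✓
  X = -1.436 -> Y = -2.962 ✓
  X = -0.446 -> Y = -0.089 ✓
All samples match this transformation.

(e) X³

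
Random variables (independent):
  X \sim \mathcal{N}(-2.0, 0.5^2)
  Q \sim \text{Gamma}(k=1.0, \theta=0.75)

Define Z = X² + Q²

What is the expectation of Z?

E[Z] = E[X²] + E[Q²]
E[X²] = Var(X) + E[X]² = 0.25 + 4 = 4.25
E[Q²] = Var(Q) + E[Q]² = 0.5625 + 0.5625 = 1.125
E[Z] = 4.25 + 1.125 = 5.375

5.375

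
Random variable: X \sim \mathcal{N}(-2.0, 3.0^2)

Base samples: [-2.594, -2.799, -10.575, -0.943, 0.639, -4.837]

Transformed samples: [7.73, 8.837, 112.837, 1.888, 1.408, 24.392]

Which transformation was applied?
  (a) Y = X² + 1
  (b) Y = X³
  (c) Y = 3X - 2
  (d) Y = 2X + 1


Checking option (a) Y = X² + 1:
  X = -2.594 -> Y = 7.73 ✓
  X = -2.799 -> Y = 8.837 ✓
  X = -10.575 -> Y = 112.837 ✓
All samples match this transformation.

(a) X² + 1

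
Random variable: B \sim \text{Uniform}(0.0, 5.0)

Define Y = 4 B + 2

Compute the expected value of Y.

For Y = 4B + 2:
E[Y] = 4 * E[B] + 2
E[B] = (0 + 5)/2 = 2.5
E[Y] = 4 * 2.5 + 2 = 12

12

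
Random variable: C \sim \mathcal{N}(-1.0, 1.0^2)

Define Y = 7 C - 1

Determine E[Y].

For Y = 7C - 1:
E[Y] = 7 * E[C] - 1
E[C] = -1.0 = -1
E[Y] = 7 * (-1) - 1 = -8

-8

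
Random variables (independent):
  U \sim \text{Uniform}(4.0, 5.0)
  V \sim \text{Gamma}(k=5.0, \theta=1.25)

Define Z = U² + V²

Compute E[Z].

E[Z] = E[U²] + E[V²]
E[U²] = Var(U) + E[U]² = 0.083333333 + 20.25 = 20.333333
E[V²] = Var(V) + E[V]² = 7.8125 + 39.0625 = 46.875
E[Z] = 20.333333 + 46.875 = 67.208333

67.208333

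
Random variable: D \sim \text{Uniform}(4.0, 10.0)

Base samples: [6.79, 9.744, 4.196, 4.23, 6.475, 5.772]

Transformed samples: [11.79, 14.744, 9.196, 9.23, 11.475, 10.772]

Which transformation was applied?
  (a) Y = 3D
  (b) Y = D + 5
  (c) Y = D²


Checking option (b) Y = D + 5:
  D = 6.79 -> Y = 11.79 ✓
  D = 9.744 -> Y = 14.744 ✓
  D = 4.196 -> Y = 9.196 ✓
All samples match this transformation.

(b) D + 5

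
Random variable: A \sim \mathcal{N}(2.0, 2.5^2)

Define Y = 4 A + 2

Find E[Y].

For Y = 4A + 2:
E[Y] = 4 * E[A] + 2
E[A] = 2.0 = 2
E[Y] = 4 * 2 + 2 = 10

10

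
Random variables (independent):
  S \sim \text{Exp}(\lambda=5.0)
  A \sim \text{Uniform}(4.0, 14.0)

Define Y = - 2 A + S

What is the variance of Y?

For independent RVs: Var(aX + bY) = a²Var(X) + b²Var(Y)
Var(S) = 0.04
Var(A) = 8.3333333
Var(Y) = 1²*0.04 + (-2)²*8.3333333
= 1*0.04 + 4*8.3333333 = 33.373333

33.373333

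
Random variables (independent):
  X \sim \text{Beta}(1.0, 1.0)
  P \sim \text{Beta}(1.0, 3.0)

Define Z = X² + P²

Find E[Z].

E[Z] = E[X²] + E[P²]
E[X²] = Var(X) + E[X]² = 0.083333333 + 0.25 = 0.33333333
E[P²] = Var(P) + E[P]² = 0.0375 + 0.0625 = 0.1
E[Z] = 0.33333333 + 0.1 = 0.43333333

0.43333333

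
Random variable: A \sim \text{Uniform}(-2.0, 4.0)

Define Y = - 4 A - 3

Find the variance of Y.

For Y = aA + b: Var(Y) = a² * Var(A)
Var(A) = (4 + 2)^2/12 = 3
Var(Y) = (-4)² * 3 = 16 * 3 = 48

48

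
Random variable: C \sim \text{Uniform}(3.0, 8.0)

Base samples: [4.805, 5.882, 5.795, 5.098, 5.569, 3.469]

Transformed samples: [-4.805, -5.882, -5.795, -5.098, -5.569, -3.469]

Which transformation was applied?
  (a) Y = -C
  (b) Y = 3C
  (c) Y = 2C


Checking option (a) Y = -C:
  C = 4.805 -> Y = -4.805 ✓
  C = 5.882 -> Y = -5.882 ✓
  C = 5.795 -> Y = -5.795 ✓
All samples match this transformation.

(a) -C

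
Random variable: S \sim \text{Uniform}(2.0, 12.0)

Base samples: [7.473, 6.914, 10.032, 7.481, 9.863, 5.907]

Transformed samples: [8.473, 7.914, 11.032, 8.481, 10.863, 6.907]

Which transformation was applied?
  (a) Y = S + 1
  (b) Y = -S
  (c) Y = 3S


Checking option (a) Y = S + 1:
  S = 7.473 -> Y = 8.473 ✓
  S = 6.914 -> Y = 7.914 ✓
  S = 10.032 -> Y = 11.032 ✓
All samples match this transformation.

(a) S + 1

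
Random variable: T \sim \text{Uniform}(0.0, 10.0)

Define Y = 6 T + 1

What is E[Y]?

For Y = 6T + 1:
E[Y] = 6 * E[T] + 1
E[T] = (0 + 10)/2 = 5
E[Y] = 6 * 5 + 1 = 31

31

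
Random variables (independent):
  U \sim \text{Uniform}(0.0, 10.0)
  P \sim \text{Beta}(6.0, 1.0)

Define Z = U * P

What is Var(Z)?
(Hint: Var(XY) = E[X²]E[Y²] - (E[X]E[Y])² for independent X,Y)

Var(XY) = E[X²]E[Y²] - (E[X]E[Y])²
E[U] = 5, Var(U) = 8.3333333
E[P] = 0.85714286, Var(P) = 0.015306122
E[U²] = 8.3333333 + 5² = 33.333333
E[P²] = 0.015306122 + 0.85714286² = 0.75
Var(Z) = 33.333333*0.75 - (5*0.85714286)²
= 25 - 18.367347 = 6.6326531

6.6326531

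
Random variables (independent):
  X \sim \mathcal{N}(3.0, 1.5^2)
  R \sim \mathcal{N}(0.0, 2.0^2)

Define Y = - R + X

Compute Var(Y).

For independent RVs: Var(aX + bY) = a²Var(X) + b²Var(Y)
Var(X) = 2.25
Var(R) = 4
Var(Y) = 1²*2.25 + (-1)²*4
= 1*2.25 + 1*4 = 6.25

6.25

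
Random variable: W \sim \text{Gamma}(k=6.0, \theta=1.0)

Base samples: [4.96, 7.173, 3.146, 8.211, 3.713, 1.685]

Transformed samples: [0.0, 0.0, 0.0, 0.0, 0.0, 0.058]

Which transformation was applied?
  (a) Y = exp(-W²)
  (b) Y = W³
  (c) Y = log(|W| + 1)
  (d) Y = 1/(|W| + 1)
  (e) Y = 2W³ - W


Checking option (a) Y = exp(-W²):
  W = 4.96 -> Y = 0.0 ✓
  W = 7.173 -> Y = 0.0 ✓
  W = 3.146 -> Y = 0.0 ✓
All samples match this transformation.

(a) exp(-W²)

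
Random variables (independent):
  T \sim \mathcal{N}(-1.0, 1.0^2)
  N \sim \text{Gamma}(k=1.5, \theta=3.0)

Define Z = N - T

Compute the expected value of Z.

E[Z] = -1*E[T] + 1*E[N]
E[T] = -1
E[N] = 4.5
E[Z] = -1*(-1) + 1*4.5 = 5.5

5.5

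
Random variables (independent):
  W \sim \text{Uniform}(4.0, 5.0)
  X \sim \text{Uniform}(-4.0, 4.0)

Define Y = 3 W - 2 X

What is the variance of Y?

For independent RVs: Var(aX + bY) = a²Var(X) + b²Var(Y)
Var(W) = 0.083333333
Var(X) = 5.3333333
Var(Y) = 3²*0.083333333 + (-2)²*5.3333333
= 9*0.083333333 + 4*5.3333333 = 22.083333

22.083333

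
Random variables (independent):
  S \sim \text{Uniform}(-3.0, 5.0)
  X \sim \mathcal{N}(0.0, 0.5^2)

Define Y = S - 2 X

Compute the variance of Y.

For independent RVs: Var(aX + bY) = a²Var(X) + b²Var(Y)
Var(S) = 5.3333333
Var(X) = 0.25
Var(Y) = 1²*5.3333333 + (-2)²*0.25
= 1*5.3333333 + 4*0.25 = 6.3333333

6.3333333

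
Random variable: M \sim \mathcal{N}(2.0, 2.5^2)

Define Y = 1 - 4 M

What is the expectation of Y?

For Y = -4M + 1:
E[Y] = -4 * E[M] + 1
E[M] = 2.0 = 2
E[Y] = -4 * 2 + 1 = -7

-7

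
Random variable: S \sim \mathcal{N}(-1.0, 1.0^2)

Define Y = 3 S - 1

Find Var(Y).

For Y = aS + b: Var(Y) = a² * Var(S)
Var(S) = 1.0^2 = 1
Var(Y) = 3² * 1 = 9 * 1 = 9

9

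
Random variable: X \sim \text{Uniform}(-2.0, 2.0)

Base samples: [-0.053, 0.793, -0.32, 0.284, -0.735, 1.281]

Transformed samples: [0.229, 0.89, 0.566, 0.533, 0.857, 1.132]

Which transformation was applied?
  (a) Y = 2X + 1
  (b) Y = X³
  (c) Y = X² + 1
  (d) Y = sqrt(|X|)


Checking option (d) Y = sqrt(|X|):
  X = -0.053 -> Y = 0.229 ✓
  X = 0.793 -> Y = 0.89 ✓
  X = -0.32 -> Y = 0.566 ✓
All samples match this transformation.

(d) sqrt(|X|)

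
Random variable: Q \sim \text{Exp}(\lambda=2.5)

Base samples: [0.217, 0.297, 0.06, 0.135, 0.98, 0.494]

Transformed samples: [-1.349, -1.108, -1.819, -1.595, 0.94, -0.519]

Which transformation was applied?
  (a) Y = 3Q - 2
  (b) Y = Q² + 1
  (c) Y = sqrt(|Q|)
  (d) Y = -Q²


Checking option (a) Y = 3Q - 2:
  Q = 0.217 -> Y = -1.349 ✓
  Q = 0.297 -> Y = -1.108 ✓
  Q = 0.06 -> Y = -1.819 ✓
All samples match this transformation.

(a) 3Q - 2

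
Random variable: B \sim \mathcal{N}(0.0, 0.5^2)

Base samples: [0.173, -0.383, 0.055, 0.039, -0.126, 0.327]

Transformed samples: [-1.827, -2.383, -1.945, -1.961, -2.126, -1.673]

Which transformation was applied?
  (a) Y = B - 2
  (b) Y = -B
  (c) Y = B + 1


Checking option (a) Y = B - 2:
  B = 0.173 -> Y = -1.827 ✓
  B = -0.383 -> Y = -2.383 ✓
  B = 0.055 -> Y = -1.945 ✓
All samples match this transformation.

(a) B - 2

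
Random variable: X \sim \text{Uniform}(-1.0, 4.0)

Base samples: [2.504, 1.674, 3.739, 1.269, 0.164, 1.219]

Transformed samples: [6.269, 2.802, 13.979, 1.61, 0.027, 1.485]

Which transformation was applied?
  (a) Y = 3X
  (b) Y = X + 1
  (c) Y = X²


Checking option (c) Y = X²:
  X = 2.504 -> Y = 6.269 ✓
  X = 1.674 -> Y = 2.802 ✓
  X = 3.739 -> Y = 13.979 ✓
All samples match this transformation.

(c) X²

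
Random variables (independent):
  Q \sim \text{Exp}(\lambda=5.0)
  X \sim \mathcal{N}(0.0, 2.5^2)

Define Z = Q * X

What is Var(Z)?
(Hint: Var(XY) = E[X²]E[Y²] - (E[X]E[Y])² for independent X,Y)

Var(XY) = E[X²]E[Y²] - (E[X]E[Y])²
E[Q] = 0.2, Var(Q) = 0.04
E[X] = 0, Var(X) = 6.25
E[Q²] = 0.04 + 0.2² = 0.08
E[X²] = 6.25 + 0² = 6.25
Var(Z) = 0.08*6.25 - (0.2*0)²
= 0.5 - 0 = 0.5

0.5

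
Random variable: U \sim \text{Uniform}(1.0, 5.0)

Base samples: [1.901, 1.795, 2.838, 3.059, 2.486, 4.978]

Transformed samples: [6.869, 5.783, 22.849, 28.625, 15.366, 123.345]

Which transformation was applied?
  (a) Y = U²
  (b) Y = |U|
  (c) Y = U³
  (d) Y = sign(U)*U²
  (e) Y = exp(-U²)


Checking option (c) Y = U³:
  U = 1.901 -> Y = 6.869 ✓
  U = 1.795 -> Y = 5.783 ✓
  U = 2.838 -> Y = 22.849 ✓
All samples match this transformation.

(c) U³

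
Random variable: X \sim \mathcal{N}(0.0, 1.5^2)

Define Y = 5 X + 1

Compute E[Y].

For Y = 5X + 1:
E[Y] = 5 * E[X] + 1
E[X] = 0.0 = 0
E[Y] = 5 * 0 + 1 = 1

1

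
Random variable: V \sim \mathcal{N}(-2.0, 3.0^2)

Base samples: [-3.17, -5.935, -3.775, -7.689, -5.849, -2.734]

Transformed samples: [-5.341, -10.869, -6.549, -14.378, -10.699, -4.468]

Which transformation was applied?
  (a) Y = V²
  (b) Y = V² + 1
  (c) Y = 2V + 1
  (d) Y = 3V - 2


Checking option (c) Y = 2V + 1:
  V = -3.17 -> Y = -5.341 ✓
  V = -5.935 -> Y = -10.869 ✓
  V = -3.775 -> Y = -6.549 ✓
All samples match this transformation.

(c) 2V + 1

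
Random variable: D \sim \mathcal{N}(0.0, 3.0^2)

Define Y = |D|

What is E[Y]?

For X ~ N(0, 3.0²), E[|X|] = sigma * sqrt(2/pi)
= 3.0 * sqrt(2/pi) = 2.3936537

2.3936537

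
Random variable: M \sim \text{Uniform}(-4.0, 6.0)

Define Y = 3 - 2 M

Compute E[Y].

For Y = -2M + 3:
E[Y] = -2 * E[M] + 3
E[M] = (-4 + 6)/2 = 1
E[Y] = -2 * 1 + 3 = 1

1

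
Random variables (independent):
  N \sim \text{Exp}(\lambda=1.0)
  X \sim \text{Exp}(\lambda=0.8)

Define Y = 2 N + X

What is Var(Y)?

For independent RVs: Var(aX + bY) = a²Var(X) + b²Var(Y)
Var(N) = 1
Var(X) = 1.5625
Var(Y) = 2²*1 + 1²*1.5625
= 4*1 + 1*1.5625 = 5.5625

5.5625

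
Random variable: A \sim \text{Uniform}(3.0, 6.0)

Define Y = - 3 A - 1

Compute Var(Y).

For Y = aA + b: Var(Y) = a² * Var(A)
Var(A) = (6 - 3)^2/12 = 0.75
Var(Y) = (-3)² * 0.75 = 9 * 0.75 = 6.75

6.75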